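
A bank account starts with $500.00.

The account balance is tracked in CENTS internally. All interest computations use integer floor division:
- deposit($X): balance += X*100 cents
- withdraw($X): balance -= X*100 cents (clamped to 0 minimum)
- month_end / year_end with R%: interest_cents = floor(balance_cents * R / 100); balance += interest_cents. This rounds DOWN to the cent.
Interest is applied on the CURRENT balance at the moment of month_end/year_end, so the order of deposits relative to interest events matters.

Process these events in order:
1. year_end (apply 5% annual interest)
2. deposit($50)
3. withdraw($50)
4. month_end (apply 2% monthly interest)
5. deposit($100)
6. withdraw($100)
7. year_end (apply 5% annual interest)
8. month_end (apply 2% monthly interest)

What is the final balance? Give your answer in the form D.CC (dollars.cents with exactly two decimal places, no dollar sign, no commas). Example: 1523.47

After 1 (year_end (apply 5% annual interest)): balance=$525.00 total_interest=$25.00
After 2 (deposit($50)): balance=$575.00 total_interest=$25.00
After 3 (withdraw($50)): balance=$525.00 total_interest=$25.00
After 4 (month_end (apply 2% monthly interest)): balance=$535.50 total_interest=$35.50
After 5 (deposit($100)): balance=$635.50 total_interest=$35.50
After 6 (withdraw($100)): balance=$535.50 total_interest=$35.50
After 7 (year_end (apply 5% annual interest)): balance=$562.27 total_interest=$62.27
After 8 (month_end (apply 2% monthly interest)): balance=$573.51 total_interest=$73.51

Answer: 573.51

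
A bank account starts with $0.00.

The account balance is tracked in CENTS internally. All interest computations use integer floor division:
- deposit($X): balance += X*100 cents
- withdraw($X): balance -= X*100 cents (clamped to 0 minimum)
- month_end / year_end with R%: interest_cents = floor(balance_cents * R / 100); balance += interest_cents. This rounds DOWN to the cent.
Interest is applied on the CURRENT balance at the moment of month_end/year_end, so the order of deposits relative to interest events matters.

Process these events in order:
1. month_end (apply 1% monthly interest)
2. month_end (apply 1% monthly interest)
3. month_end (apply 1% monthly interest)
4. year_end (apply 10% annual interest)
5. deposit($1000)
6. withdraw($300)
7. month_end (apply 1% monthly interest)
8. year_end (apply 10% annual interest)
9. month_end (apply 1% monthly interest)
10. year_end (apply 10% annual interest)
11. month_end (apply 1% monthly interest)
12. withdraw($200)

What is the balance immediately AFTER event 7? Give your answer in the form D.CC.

Answer: 707.00

Derivation:
After 1 (month_end (apply 1% monthly interest)): balance=$0.00 total_interest=$0.00
After 2 (month_end (apply 1% monthly interest)): balance=$0.00 total_interest=$0.00
After 3 (month_end (apply 1% monthly interest)): balance=$0.00 total_interest=$0.00
After 4 (year_end (apply 10% annual interest)): balance=$0.00 total_interest=$0.00
After 5 (deposit($1000)): balance=$1000.00 total_interest=$0.00
After 6 (withdraw($300)): balance=$700.00 total_interest=$0.00
After 7 (month_end (apply 1% monthly interest)): balance=$707.00 total_interest=$7.00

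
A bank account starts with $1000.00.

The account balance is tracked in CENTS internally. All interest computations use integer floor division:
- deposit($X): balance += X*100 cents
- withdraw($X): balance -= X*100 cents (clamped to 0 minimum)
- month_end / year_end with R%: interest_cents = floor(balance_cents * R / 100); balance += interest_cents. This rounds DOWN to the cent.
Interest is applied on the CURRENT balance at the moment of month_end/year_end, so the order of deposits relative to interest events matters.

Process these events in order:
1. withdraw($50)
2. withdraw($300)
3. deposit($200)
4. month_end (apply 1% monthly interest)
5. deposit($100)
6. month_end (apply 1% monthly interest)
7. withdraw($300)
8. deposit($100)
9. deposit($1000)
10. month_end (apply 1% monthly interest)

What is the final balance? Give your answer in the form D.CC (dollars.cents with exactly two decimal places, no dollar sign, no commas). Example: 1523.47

Answer: 1785.76

Derivation:
After 1 (withdraw($50)): balance=$950.00 total_interest=$0.00
After 2 (withdraw($300)): balance=$650.00 total_interest=$0.00
After 3 (deposit($200)): balance=$850.00 total_interest=$0.00
After 4 (month_end (apply 1% monthly interest)): balance=$858.50 total_interest=$8.50
After 5 (deposit($100)): balance=$958.50 total_interest=$8.50
After 6 (month_end (apply 1% monthly interest)): balance=$968.08 total_interest=$18.08
After 7 (withdraw($300)): balance=$668.08 total_interest=$18.08
After 8 (deposit($100)): balance=$768.08 total_interest=$18.08
After 9 (deposit($1000)): balance=$1768.08 total_interest=$18.08
After 10 (month_end (apply 1% monthly interest)): balance=$1785.76 total_interest=$35.76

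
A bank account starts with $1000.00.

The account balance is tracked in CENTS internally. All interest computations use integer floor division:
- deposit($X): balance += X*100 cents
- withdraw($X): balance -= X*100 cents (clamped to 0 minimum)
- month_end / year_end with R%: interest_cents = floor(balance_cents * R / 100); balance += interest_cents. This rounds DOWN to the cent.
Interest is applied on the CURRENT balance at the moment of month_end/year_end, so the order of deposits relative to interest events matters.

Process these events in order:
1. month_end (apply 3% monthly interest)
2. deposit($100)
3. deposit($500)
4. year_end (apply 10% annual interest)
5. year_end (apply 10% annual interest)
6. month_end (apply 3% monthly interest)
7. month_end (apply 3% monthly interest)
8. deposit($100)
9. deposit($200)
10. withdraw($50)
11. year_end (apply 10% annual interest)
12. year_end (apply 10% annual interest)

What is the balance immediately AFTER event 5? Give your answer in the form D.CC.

Answer: 1972.30

Derivation:
After 1 (month_end (apply 3% monthly interest)): balance=$1030.00 total_interest=$30.00
After 2 (deposit($100)): balance=$1130.00 total_interest=$30.00
After 3 (deposit($500)): balance=$1630.00 total_interest=$30.00
After 4 (year_end (apply 10% annual interest)): balance=$1793.00 total_interest=$193.00
After 5 (year_end (apply 10% annual interest)): balance=$1972.30 total_interest=$372.30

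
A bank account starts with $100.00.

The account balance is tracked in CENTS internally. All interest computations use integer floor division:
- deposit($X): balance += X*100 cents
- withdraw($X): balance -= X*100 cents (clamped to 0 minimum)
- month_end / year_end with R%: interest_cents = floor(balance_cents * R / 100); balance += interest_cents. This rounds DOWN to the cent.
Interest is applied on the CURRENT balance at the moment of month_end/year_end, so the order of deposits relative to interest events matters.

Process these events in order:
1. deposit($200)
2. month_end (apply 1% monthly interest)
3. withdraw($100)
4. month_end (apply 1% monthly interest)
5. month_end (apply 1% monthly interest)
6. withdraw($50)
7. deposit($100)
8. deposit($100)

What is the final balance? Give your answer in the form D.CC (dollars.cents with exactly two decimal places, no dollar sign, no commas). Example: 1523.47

Answer: 357.08

Derivation:
After 1 (deposit($200)): balance=$300.00 total_interest=$0.00
After 2 (month_end (apply 1% monthly interest)): balance=$303.00 total_interest=$3.00
After 3 (withdraw($100)): balance=$203.00 total_interest=$3.00
After 4 (month_end (apply 1% monthly interest)): balance=$205.03 total_interest=$5.03
After 5 (month_end (apply 1% monthly interest)): balance=$207.08 total_interest=$7.08
After 6 (withdraw($50)): balance=$157.08 total_interest=$7.08
After 7 (deposit($100)): balance=$257.08 total_interest=$7.08
After 8 (deposit($100)): balance=$357.08 total_interest=$7.08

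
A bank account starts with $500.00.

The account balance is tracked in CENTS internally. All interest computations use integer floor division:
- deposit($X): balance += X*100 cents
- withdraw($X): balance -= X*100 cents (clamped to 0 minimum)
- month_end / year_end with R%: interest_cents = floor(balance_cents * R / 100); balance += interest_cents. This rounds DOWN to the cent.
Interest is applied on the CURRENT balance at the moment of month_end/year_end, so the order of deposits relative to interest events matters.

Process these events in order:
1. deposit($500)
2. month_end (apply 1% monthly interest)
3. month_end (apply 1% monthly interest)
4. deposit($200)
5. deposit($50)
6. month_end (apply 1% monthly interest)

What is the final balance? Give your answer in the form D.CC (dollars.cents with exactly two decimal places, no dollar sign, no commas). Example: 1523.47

Answer: 1282.80

Derivation:
After 1 (deposit($500)): balance=$1000.00 total_interest=$0.00
After 2 (month_end (apply 1% monthly interest)): balance=$1010.00 total_interest=$10.00
After 3 (month_end (apply 1% monthly interest)): balance=$1020.10 total_interest=$20.10
After 4 (deposit($200)): balance=$1220.10 total_interest=$20.10
After 5 (deposit($50)): balance=$1270.10 total_interest=$20.10
After 6 (month_end (apply 1% monthly interest)): balance=$1282.80 total_interest=$32.80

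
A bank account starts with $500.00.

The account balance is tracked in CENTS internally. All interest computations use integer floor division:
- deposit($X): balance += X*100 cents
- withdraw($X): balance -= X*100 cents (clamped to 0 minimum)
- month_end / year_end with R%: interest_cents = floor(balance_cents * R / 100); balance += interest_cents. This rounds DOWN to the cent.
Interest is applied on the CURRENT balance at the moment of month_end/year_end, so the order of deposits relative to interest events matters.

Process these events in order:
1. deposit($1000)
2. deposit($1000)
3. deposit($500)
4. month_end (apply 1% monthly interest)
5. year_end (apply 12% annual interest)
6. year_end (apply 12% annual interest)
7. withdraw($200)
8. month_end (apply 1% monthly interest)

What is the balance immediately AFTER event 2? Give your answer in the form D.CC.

Answer: 2500.00

Derivation:
After 1 (deposit($1000)): balance=$1500.00 total_interest=$0.00
After 2 (deposit($1000)): balance=$2500.00 total_interest=$0.00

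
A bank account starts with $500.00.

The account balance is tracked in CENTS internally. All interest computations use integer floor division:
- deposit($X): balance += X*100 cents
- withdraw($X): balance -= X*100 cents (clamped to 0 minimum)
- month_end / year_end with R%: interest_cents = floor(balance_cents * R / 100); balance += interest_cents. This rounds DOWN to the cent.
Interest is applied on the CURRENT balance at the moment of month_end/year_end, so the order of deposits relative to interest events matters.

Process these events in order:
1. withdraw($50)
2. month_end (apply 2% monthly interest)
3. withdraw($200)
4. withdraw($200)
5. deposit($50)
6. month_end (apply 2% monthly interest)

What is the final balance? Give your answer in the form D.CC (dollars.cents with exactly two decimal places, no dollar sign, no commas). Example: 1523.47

After 1 (withdraw($50)): balance=$450.00 total_interest=$0.00
After 2 (month_end (apply 2% monthly interest)): balance=$459.00 total_interest=$9.00
After 3 (withdraw($200)): balance=$259.00 total_interest=$9.00
After 4 (withdraw($200)): balance=$59.00 total_interest=$9.00
After 5 (deposit($50)): balance=$109.00 total_interest=$9.00
After 6 (month_end (apply 2% monthly interest)): balance=$111.18 total_interest=$11.18

Answer: 111.18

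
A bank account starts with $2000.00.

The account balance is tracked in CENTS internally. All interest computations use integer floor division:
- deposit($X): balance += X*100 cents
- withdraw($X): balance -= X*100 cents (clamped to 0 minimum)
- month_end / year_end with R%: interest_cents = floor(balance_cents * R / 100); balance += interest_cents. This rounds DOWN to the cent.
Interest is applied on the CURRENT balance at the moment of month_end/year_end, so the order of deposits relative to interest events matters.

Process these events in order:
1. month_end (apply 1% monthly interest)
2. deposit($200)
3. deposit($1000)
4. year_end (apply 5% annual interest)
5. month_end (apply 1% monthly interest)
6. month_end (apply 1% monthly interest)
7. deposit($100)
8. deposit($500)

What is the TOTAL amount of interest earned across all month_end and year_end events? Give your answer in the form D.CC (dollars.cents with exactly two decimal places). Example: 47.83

After 1 (month_end (apply 1% monthly interest)): balance=$2020.00 total_interest=$20.00
After 2 (deposit($200)): balance=$2220.00 total_interest=$20.00
After 3 (deposit($1000)): balance=$3220.00 total_interest=$20.00
After 4 (year_end (apply 5% annual interest)): balance=$3381.00 total_interest=$181.00
After 5 (month_end (apply 1% monthly interest)): balance=$3414.81 total_interest=$214.81
After 6 (month_end (apply 1% monthly interest)): balance=$3448.95 total_interest=$248.95
After 7 (deposit($100)): balance=$3548.95 total_interest=$248.95
After 8 (deposit($500)): balance=$4048.95 total_interest=$248.95

Answer: 248.95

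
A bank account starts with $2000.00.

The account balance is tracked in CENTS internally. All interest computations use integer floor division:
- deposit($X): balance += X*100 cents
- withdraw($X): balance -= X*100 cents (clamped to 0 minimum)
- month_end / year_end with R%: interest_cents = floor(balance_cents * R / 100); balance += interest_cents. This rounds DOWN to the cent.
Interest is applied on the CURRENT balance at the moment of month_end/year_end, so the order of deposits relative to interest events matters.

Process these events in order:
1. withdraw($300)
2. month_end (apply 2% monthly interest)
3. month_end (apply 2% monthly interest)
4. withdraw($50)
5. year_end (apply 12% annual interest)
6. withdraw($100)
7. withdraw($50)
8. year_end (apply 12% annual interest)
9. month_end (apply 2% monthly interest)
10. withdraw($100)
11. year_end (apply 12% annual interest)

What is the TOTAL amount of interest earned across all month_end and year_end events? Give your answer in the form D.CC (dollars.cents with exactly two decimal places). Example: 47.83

After 1 (withdraw($300)): balance=$1700.00 total_interest=$0.00
After 2 (month_end (apply 2% monthly interest)): balance=$1734.00 total_interest=$34.00
After 3 (month_end (apply 2% monthly interest)): balance=$1768.68 total_interest=$68.68
After 4 (withdraw($50)): balance=$1718.68 total_interest=$68.68
After 5 (year_end (apply 12% annual interest)): balance=$1924.92 total_interest=$274.92
After 6 (withdraw($100)): balance=$1824.92 total_interest=$274.92
After 7 (withdraw($50)): balance=$1774.92 total_interest=$274.92
After 8 (year_end (apply 12% annual interest)): balance=$1987.91 total_interest=$487.91
After 9 (month_end (apply 2% monthly interest)): balance=$2027.66 total_interest=$527.66
After 10 (withdraw($100)): balance=$1927.66 total_interest=$527.66
After 11 (year_end (apply 12% annual interest)): balance=$2158.97 total_interest=$758.97

Answer: 758.97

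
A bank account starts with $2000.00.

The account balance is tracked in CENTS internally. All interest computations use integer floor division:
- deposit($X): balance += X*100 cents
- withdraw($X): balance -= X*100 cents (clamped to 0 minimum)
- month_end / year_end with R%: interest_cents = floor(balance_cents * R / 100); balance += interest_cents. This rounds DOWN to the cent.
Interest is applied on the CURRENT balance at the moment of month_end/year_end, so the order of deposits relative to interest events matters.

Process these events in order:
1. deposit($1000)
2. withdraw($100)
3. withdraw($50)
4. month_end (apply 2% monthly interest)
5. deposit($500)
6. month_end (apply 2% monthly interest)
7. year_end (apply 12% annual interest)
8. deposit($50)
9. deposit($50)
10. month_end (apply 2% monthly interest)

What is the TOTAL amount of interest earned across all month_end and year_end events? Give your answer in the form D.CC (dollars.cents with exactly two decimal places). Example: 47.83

After 1 (deposit($1000)): balance=$3000.00 total_interest=$0.00
After 2 (withdraw($100)): balance=$2900.00 total_interest=$0.00
After 3 (withdraw($50)): balance=$2850.00 total_interest=$0.00
After 4 (month_end (apply 2% monthly interest)): balance=$2907.00 total_interest=$57.00
After 5 (deposit($500)): balance=$3407.00 total_interest=$57.00
After 6 (month_end (apply 2% monthly interest)): balance=$3475.14 total_interest=$125.14
After 7 (year_end (apply 12% annual interest)): balance=$3892.15 total_interest=$542.15
After 8 (deposit($50)): balance=$3942.15 total_interest=$542.15
After 9 (deposit($50)): balance=$3992.15 total_interest=$542.15
After 10 (month_end (apply 2% monthly interest)): balance=$4071.99 total_interest=$621.99

Answer: 621.99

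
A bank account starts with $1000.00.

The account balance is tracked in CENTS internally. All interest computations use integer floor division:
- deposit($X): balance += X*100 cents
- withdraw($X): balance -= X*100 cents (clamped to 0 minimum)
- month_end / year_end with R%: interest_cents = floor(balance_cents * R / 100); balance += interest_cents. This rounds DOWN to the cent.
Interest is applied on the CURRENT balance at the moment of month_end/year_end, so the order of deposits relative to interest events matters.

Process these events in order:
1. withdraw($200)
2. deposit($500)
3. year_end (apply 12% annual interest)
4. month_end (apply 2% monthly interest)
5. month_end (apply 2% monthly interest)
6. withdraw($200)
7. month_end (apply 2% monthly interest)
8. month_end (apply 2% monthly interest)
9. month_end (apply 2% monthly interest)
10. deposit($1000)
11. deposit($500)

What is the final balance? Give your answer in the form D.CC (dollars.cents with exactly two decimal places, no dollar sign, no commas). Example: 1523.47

After 1 (withdraw($200)): balance=$800.00 total_interest=$0.00
After 2 (deposit($500)): balance=$1300.00 total_interest=$0.00
After 3 (year_end (apply 12% annual interest)): balance=$1456.00 total_interest=$156.00
After 4 (month_end (apply 2% monthly interest)): balance=$1485.12 total_interest=$185.12
After 5 (month_end (apply 2% monthly interest)): balance=$1514.82 total_interest=$214.82
After 6 (withdraw($200)): balance=$1314.82 total_interest=$214.82
After 7 (month_end (apply 2% monthly interest)): balance=$1341.11 total_interest=$241.11
After 8 (month_end (apply 2% monthly interest)): balance=$1367.93 total_interest=$267.93
After 9 (month_end (apply 2% monthly interest)): balance=$1395.28 total_interest=$295.28
After 10 (deposit($1000)): balance=$2395.28 total_interest=$295.28
After 11 (deposit($500)): balance=$2895.28 total_interest=$295.28

Answer: 2895.28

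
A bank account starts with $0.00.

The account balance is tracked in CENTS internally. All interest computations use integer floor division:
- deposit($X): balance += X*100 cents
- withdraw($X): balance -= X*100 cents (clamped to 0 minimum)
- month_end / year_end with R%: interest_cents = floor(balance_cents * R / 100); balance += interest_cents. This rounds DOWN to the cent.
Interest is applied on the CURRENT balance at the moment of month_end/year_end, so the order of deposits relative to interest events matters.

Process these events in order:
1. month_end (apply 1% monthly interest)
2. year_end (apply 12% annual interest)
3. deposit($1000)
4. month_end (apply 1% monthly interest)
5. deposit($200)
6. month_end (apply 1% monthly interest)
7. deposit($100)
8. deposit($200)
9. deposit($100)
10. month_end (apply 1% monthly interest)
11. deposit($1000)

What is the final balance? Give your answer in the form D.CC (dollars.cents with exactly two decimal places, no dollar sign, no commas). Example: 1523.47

After 1 (month_end (apply 1% monthly interest)): balance=$0.00 total_interest=$0.00
After 2 (year_end (apply 12% annual interest)): balance=$0.00 total_interest=$0.00
After 3 (deposit($1000)): balance=$1000.00 total_interest=$0.00
After 4 (month_end (apply 1% monthly interest)): balance=$1010.00 total_interest=$10.00
After 5 (deposit($200)): balance=$1210.00 total_interest=$10.00
After 6 (month_end (apply 1% monthly interest)): balance=$1222.10 total_interest=$22.10
After 7 (deposit($100)): balance=$1322.10 total_interest=$22.10
After 8 (deposit($200)): balance=$1522.10 total_interest=$22.10
After 9 (deposit($100)): balance=$1622.10 total_interest=$22.10
After 10 (month_end (apply 1% monthly interest)): balance=$1638.32 total_interest=$38.32
After 11 (deposit($1000)): balance=$2638.32 total_interest=$38.32

Answer: 2638.32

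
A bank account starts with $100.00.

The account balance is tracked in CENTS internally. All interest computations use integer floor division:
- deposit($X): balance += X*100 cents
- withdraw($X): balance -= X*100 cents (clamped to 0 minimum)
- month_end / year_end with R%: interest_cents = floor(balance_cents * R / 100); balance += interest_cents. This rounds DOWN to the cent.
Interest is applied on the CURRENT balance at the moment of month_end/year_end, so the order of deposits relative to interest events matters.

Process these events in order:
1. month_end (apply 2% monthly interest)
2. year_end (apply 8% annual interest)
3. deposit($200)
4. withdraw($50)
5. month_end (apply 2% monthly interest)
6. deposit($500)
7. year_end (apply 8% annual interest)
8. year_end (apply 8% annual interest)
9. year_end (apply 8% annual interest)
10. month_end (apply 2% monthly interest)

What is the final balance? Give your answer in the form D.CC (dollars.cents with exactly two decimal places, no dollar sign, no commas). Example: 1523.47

Answer: 983.39

Derivation:
After 1 (month_end (apply 2% monthly interest)): balance=$102.00 total_interest=$2.00
After 2 (year_end (apply 8% annual interest)): balance=$110.16 total_interest=$10.16
After 3 (deposit($200)): balance=$310.16 total_interest=$10.16
After 4 (withdraw($50)): balance=$260.16 total_interest=$10.16
After 5 (month_end (apply 2% monthly interest)): balance=$265.36 total_interest=$15.36
After 6 (deposit($500)): balance=$765.36 total_interest=$15.36
After 7 (year_end (apply 8% annual interest)): balance=$826.58 total_interest=$76.58
After 8 (year_end (apply 8% annual interest)): balance=$892.70 total_interest=$142.70
After 9 (year_end (apply 8% annual interest)): balance=$964.11 total_interest=$214.11
After 10 (month_end (apply 2% monthly interest)): balance=$983.39 total_interest=$233.39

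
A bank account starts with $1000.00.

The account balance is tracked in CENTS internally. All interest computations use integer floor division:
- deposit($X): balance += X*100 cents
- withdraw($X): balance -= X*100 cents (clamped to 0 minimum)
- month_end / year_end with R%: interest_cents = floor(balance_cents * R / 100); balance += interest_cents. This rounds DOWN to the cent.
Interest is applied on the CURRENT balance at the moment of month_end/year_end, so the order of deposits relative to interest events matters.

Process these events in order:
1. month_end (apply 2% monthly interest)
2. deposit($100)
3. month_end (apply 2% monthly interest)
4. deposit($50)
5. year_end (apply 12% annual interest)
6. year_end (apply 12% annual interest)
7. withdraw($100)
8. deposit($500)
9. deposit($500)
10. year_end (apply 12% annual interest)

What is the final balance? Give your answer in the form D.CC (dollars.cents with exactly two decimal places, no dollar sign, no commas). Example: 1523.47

Answer: 2683.21

Derivation:
After 1 (month_end (apply 2% monthly interest)): balance=$1020.00 total_interest=$20.00
After 2 (deposit($100)): balance=$1120.00 total_interest=$20.00
After 3 (month_end (apply 2% monthly interest)): balance=$1142.40 total_interest=$42.40
After 4 (deposit($50)): balance=$1192.40 total_interest=$42.40
After 5 (year_end (apply 12% annual interest)): balance=$1335.48 total_interest=$185.48
After 6 (year_end (apply 12% annual interest)): balance=$1495.73 total_interest=$345.73
After 7 (withdraw($100)): balance=$1395.73 total_interest=$345.73
After 8 (deposit($500)): balance=$1895.73 total_interest=$345.73
After 9 (deposit($500)): balance=$2395.73 total_interest=$345.73
After 10 (year_end (apply 12% annual interest)): balance=$2683.21 total_interest=$633.21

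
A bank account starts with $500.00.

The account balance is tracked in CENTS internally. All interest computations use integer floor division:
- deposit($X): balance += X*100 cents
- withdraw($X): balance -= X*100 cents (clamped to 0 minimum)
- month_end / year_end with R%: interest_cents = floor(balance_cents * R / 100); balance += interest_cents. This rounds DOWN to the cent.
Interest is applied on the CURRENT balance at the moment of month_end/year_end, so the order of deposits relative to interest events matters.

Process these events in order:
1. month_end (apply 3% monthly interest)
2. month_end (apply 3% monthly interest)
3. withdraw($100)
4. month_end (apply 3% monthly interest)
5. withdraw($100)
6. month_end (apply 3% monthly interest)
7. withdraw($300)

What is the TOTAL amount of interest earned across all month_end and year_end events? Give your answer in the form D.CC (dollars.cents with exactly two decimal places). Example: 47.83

Answer: 53.66

Derivation:
After 1 (month_end (apply 3% monthly interest)): balance=$515.00 total_interest=$15.00
After 2 (month_end (apply 3% monthly interest)): balance=$530.45 total_interest=$30.45
After 3 (withdraw($100)): balance=$430.45 total_interest=$30.45
After 4 (month_end (apply 3% monthly interest)): balance=$443.36 total_interest=$43.36
After 5 (withdraw($100)): balance=$343.36 total_interest=$43.36
After 6 (month_end (apply 3% monthly interest)): balance=$353.66 total_interest=$53.66
After 7 (withdraw($300)): balance=$53.66 total_interest=$53.66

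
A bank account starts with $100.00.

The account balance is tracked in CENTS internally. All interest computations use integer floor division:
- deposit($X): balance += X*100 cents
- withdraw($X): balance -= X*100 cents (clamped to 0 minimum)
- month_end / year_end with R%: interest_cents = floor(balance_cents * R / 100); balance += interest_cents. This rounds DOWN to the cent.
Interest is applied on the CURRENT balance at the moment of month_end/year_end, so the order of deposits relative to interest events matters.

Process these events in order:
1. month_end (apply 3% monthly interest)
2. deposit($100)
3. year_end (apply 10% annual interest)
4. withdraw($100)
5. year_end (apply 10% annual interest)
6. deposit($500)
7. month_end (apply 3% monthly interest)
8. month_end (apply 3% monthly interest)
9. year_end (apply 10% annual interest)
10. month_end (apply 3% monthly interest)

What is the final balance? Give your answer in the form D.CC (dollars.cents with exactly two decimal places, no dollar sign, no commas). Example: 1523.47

After 1 (month_end (apply 3% monthly interest)): balance=$103.00 total_interest=$3.00
After 2 (deposit($100)): balance=$203.00 total_interest=$3.00
After 3 (year_end (apply 10% annual interest)): balance=$223.30 total_interest=$23.30
After 4 (withdraw($100)): balance=$123.30 total_interest=$23.30
After 5 (year_end (apply 10% annual interest)): balance=$135.63 total_interest=$35.63
After 6 (deposit($500)): balance=$635.63 total_interest=$35.63
After 7 (month_end (apply 3% monthly interest)): balance=$654.69 total_interest=$54.69
After 8 (month_end (apply 3% monthly interest)): balance=$674.33 total_interest=$74.33
After 9 (year_end (apply 10% annual interest)): balance=$741.76 total_interest=$141.76
After 10 (month_end (apply 3% monthly interest)): balance=$764.01 total_interest=$164.01

Answer: 764.01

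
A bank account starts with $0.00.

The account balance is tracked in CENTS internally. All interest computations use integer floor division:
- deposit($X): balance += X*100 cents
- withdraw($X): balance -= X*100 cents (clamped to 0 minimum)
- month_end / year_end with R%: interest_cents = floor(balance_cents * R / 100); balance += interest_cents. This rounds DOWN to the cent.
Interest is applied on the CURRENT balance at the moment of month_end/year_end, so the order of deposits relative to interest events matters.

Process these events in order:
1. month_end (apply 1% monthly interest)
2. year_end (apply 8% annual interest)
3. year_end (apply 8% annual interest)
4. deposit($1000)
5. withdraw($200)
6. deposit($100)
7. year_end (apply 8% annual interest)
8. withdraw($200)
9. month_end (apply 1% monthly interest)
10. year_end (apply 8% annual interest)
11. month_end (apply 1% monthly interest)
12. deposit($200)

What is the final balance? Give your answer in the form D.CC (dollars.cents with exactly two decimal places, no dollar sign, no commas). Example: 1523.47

Answer: 1050.51

Derivation:
After 1 (month_end (apply 1% monthly interest)): balance=$0.00 total_interest=$0.00
After 2 (year_end (apply 8% annual interest)): balance=$0.00 total_interest=$0.00
After 3 (year_end (apply 8% annual interest)): balance=$0.00 total_interest=$0.00
After 4 (deposit($1000)): balance=$1000.00 total_interest=$0.00
After 5 (withdraw($200)): balance=$800.00 total_interest=$0.00
After 6 (deposit($100)): balance=$900.00 total_interest=$0.00
After 7 (year_end (apply 8% annual interest)): balance=$972.00 total_interest=$72.00
After 8 (withdraw($200)): balance=$772.00 total_interest=$72.00
After 9 (month_end (apply 1% monthly interest)): balance=$779.72 total_interest=$79.72
After 10 (year_end (apply 8% annual interest)): balance=$842.09 total_interest=$142.09
After 11 (month_end (apply 1% monthly interest)): balance=$850.51 total_interest=$150.51
After 12 (deposit($200)): balance=$1050.51 total_interest=$150.51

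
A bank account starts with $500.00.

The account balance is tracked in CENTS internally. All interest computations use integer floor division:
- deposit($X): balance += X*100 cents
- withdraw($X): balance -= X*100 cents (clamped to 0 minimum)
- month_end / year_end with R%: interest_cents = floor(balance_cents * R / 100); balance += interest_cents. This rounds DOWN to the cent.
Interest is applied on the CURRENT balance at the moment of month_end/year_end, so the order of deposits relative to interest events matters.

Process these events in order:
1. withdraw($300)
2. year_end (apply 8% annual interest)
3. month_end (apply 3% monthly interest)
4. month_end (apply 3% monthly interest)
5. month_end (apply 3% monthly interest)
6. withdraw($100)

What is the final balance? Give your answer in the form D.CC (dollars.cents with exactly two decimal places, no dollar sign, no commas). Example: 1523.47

Answer: 136.02

Derivation:
After 1 (withdraw($300)): balance=$200.00 total_interest=$0.00
After 2 (year_end (apply 8% annual interest)): balance=$216.00 total_interest=$16.00
After 3 (month_end (apply 3% monthly interest)): balance=$222.48 total_interest=$22.48
After 4 (month_end (apply 3% monthly interest)): balance=$229.15 total_interest=$29.15
After 5 (month_end (apply 3% monthly interest)): balance=$236.02 total_interest=$36.02
After 6 (withdraw($100)): balance=$136.02 total_interest=$36.02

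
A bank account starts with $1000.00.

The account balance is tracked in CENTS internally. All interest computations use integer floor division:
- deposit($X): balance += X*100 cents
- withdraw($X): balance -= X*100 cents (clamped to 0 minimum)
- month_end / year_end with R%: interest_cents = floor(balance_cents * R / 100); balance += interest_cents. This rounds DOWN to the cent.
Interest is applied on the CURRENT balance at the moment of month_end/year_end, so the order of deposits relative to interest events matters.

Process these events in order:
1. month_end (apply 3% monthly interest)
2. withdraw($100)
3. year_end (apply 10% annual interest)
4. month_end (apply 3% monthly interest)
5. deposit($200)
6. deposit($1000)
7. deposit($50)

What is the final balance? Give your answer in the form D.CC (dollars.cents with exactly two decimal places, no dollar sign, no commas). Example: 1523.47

After 1 (month_end (apply 3% monthly interest)): balance=$1030.00 total_interest=$30.00
After 2 (withdraw($100)): balance=$930.00 total_interest=$30.00
After 3 (year_end (apply 10% annual interest)): balance=$1023.00 total_interest=$123.00
After 4 (month_end (apply 3% monthly interest)): balance=$1053.69 total_interest=$153.69
After 5 (deposit($200)): balance=$1253.69 total_interest=$153.69
After 6 (deposit($1000)): balance=$2253.69 total_interest=$153.69
After 7 (deposit($50)): balance=$2303.69 total_interest=$153.69

Answer: 2303.69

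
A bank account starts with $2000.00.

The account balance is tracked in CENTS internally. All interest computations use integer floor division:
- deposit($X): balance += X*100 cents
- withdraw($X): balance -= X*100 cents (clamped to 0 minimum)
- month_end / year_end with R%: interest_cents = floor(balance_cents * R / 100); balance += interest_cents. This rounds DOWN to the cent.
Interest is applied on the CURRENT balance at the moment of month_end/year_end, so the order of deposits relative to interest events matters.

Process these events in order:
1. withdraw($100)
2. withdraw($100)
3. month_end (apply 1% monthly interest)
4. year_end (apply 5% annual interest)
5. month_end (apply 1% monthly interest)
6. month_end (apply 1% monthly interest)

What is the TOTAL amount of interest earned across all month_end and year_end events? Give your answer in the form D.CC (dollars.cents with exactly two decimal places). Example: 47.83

After 1 (withdraw($100)): balance=$1900.00 total_interest=$0.00
After 2 (withdraw($100)): balance=$1800.00 total_interest=$0.00
After 3 (month_end (apply 1% monthly interest)): balance=$1818.00 total_interest=$18.00
After 4 (year_end (apply 5% annual interest)): balance=$1908.90 total_interest=$108.90
After 5 (month_end (apply 1% monthly interest)): balance=$1927.98 total_interest=$127.98
After 6 (month_end (apply 1% monthly interest)): balance=$1947.25 total_interest=$147.25

Answer: 147.25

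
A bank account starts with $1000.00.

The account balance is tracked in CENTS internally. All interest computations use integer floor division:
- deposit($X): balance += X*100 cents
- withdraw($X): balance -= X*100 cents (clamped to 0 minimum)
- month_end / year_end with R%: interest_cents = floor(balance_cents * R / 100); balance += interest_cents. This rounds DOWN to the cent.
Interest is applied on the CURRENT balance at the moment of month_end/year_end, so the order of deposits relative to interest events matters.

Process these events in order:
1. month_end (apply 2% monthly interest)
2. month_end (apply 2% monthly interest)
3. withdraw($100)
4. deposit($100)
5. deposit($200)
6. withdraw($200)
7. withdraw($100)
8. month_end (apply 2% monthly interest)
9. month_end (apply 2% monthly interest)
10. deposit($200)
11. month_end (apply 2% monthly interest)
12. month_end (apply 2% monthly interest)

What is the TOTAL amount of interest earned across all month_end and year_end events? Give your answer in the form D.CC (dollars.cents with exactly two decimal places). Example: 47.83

After 1 (month_end (apply 2% monthly interest)): balance=$1020.00 total_interest=$20.00
After 2 (month_end (apply 2% monthly interest)): balance=$1040.40 total_interest=$40.40
After 3 (withdraw($100)): balance=$940.40 total_interest=$40.40
After 4 (deposit($100)): balance=$1040.40 total_interest=$40.40
After 5 (deposit($200)): balance=$1240.40 total_interest=$40.40
After 6 (withdraw($200)): balance=$1040.40 total_interest=$40.40
After 7 (withdraw($100)): balance=$940.40 total_interest=$40.40
After 8 (month_end (apply 2% monthly interest)): balance=$959.20 total_interest=$59.20
After 9 (month_end (apply 2% monthly interest)): balance=$978.38 total_interest=$78.38
After 10 (deposit($200)): balance=$1178.38 total_interest=$78.38
After 11 (month_end (apply 2% monthly interest)): balance=$1201.94 total_interest=$101.94
After 12 (month_end (apply 2% monthly interest)): balance=$1225.97 total_interest=$125.97

Answer: 125.97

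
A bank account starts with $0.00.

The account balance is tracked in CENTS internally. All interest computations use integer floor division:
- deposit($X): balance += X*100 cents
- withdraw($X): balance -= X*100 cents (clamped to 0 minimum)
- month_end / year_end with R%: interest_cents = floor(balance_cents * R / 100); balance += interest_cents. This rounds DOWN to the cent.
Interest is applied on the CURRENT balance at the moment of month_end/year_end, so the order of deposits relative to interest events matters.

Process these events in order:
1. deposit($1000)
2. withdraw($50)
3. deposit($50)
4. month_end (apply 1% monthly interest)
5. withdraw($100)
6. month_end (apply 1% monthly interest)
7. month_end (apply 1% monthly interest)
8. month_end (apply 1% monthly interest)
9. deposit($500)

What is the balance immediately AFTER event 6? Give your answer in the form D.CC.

Answer: 919.10

Derivation:
After 1 (deposit($1000)): balance=$1000.00 total_interest=$0.00
After 2 (withdraw($50)): balance=$950.00 total_interest=$0.00
After 3 (deposit($50)): balance=$1000.00 total_interest=$0.00
After 4 (month_end (apply 1% monthly interest)): balance=$1010.00 total_interest=$10.00
After 5 (withdraw($100)): balance=$910.00 total_interest=$10.00
After 6 (month_end (apply 1% monthly interest)): balance=$919.10 total_interest=$19.10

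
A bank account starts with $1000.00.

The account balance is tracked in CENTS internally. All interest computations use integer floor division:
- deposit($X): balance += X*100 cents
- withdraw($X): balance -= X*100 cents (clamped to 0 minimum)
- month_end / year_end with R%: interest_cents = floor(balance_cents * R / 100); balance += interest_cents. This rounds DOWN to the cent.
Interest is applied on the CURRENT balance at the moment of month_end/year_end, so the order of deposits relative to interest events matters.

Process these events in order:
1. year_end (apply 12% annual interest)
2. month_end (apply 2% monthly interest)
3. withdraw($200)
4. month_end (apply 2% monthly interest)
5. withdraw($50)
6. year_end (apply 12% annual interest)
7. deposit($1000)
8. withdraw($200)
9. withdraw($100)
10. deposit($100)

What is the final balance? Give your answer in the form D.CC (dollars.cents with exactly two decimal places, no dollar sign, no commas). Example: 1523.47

Answer: 1820.58

Derivation:
After 1 (year_end (apply 12% annual interest)): balance=$1120.00 total_interest=$120.00
After 2 (month_end (apply 2% monthly interest)): balance=$1142.40 total_interest=$142.40
After 3 (withdraw($200)): balance=$942.40 total_interest=$142.40
After 4 (month_end (apply 2% monthly interest)): balance=$961.24 total_interest=$161.24
After 5 (withdraw($50)): balance=$911.24 total_interest=$161.24
After 6 (year_end (apply 12% annual interest)): balance=$1020.58 total_interest=$270.58
After 7 (deposit($1000)): balance=$2020.58 total_interest=$270.58
After 8 (withdraw($200)): balance=$1820.58 total_interest=$270.58
After 9 (withdraw($100)): balance=$1720.58 total_interest=$270.58
After 10 (deposit($100)): balance=$1820.58 total_interest=$270.58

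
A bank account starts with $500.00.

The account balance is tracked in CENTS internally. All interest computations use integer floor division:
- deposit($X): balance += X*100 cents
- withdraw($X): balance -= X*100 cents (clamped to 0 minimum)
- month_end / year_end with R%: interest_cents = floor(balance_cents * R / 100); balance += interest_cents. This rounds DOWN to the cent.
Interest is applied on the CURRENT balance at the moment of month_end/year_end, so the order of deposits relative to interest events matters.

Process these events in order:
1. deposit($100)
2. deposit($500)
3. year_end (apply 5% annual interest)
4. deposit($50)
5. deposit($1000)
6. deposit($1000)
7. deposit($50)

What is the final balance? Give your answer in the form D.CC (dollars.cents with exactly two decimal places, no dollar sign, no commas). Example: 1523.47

After 1 (deposit($100)): balance=$600.00 total_interest=$0.00
After 2 (deposit($500)): balance=$1100.00 total_interest=$0.00
After 3 (year_end (apply 5% annual interest)): balance=$1155.00 total_interest=$55.00
After 4 (deposit($50)): balance=$1205.00 total_interest=$55.00
After 5 (deposit($1000)): balance=$2205.00 total_interest=$55.00
After 6 (deposit($1000)): balance=$3205.00 total_interest=$55.00
After 7 (deposit($50)): balance=$3255.00 total_interest=$55.00

Answer: 3255.00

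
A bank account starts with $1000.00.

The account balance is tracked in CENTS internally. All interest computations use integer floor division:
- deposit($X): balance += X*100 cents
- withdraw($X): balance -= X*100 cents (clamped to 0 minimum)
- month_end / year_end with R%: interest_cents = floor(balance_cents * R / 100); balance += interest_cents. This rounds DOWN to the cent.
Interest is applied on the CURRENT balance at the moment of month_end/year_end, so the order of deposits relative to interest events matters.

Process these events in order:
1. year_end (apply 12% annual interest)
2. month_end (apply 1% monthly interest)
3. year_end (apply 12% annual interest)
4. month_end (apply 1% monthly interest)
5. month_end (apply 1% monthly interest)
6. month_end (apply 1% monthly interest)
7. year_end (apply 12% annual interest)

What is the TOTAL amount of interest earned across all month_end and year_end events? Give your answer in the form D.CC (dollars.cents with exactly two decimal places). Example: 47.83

After 1 (year_end (apply 12% annual interest)): balance=$1120.00 total_interest=$120.00
After 2 (month_end (apply 1% monthly interest)): balance=$1131.20 total_interest=$131.20
After 3 (year_end (apply 12% annual interest)): balance=$1266.94 total_interest=$266.94
After 4 (month_end (apply 1% monthly interest)): balance=$1279.60 total_interest=$279.60
After 5 (month_end (apply 1% monthly interest)): balance=$1292.39 total_interest=$292.39
After 6 (month_end (apply 1% monthly interest)): balance=$1305.31 total_interest=$305.31
After 7 (year_end (apply 12% annual interest)): balance=$1461.94 total_interest=$461.94

Answer: 461.94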